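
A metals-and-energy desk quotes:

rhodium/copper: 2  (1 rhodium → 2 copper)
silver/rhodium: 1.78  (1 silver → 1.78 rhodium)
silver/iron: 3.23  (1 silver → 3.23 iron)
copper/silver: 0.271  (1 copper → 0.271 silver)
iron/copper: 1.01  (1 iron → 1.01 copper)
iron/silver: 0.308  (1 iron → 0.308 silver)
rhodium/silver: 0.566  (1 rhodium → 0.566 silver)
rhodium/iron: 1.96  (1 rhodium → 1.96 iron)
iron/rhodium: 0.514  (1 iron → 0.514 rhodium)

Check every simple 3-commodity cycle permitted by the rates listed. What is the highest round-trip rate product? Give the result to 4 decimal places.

silver→rhodium→iron→silver: 1.78 × 1.96 × 0.308 = 1.07455
silver→rhodium→copper→silver: 1.78 × 2 × 0.271 = 0.96476
silver→iron→rhodium→silver: 3.23 × 0.514 × 0.566 = 0.93968
silver→iron→copper→silver: 3.23 × 1.01 × 0.271 = 0.88408
Maximum is silver→rhodium→iron→silver at 1.0746; arbitrage exists.

1.0746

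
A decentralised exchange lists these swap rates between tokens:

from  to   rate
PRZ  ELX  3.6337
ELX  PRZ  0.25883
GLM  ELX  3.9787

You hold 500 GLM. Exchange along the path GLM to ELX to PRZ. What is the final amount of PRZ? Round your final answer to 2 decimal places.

514.90

500 GLM × 3.9787 = 1989.35 ELX
1989.35 ELX × 0.25883 = 514.9034605 PRZ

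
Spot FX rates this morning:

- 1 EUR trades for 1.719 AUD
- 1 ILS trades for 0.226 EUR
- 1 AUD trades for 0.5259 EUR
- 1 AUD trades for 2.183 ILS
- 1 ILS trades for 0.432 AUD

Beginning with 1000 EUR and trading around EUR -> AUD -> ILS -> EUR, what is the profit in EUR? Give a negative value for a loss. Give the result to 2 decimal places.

-151.92

1000 EUR × 1.719 = 1719 AUD
1719 AUD × 2.183 = 3752.577 ILS
3752.577 ILS × 0.226 = 848.082402 EUR
Net change: 848.082402 − 1000 = -151.917598 EUR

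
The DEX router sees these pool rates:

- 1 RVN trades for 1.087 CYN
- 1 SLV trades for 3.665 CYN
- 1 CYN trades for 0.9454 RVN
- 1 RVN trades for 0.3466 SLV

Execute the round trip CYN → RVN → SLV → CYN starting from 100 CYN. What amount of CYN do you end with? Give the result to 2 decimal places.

100 CYN × 0.9454 = 94.54 RVN
94.54 RVN × 0.3466 = 32.767564 SLV
32.767564 SLV × 3.665 = 120.09312206 CYN

120.09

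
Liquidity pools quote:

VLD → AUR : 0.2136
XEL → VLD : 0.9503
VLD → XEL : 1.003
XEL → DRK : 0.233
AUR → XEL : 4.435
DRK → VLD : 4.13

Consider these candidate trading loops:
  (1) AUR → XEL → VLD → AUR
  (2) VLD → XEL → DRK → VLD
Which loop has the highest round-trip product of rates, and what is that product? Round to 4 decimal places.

0.9652

(1) 4.435 × 0.9503 × 0.2136 = 0.90023
(2) 1.003 × 0.233 × 4.13 = 0.96518
Highest is cycle (2) at 0.9652 (≤1, no arbitrage).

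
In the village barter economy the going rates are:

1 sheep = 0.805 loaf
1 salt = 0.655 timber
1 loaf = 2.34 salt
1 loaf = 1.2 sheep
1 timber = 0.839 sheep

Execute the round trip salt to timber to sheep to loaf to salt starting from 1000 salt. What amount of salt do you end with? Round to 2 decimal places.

1000 salt × 0.655 = 655 timber
655 timber × 0.839 = 549.545 sheep
549.545 sheep × 0.805 = 442.383725 loaf
442.383725 loaf × 2.34 = 1035.1779165 salt

1035.18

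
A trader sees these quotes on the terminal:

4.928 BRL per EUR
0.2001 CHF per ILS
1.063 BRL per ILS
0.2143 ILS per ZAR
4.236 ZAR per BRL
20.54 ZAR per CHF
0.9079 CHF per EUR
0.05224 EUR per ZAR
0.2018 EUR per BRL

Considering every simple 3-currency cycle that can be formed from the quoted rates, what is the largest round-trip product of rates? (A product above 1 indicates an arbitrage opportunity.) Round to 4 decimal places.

1.0905

BRL→ZAR→EUR→BRL: 4.236 × 0.05224 × 4.928 = 1.09051
CHF→ZAR→EUR→CHF: 20.54 × 0.05224 × 0.9079 = 0.97419
BRL→ZAR→ILS→BRL: 4.236 × 0.2143 × 1.063 = 0.96496
CHF→ZAR→ILS→CHF: 20.54 × 0.2143 × 0.2001 = 0.88078
Maximum is BRL→ZAR→EUR→BRL at 1.0905; arbitrage exists.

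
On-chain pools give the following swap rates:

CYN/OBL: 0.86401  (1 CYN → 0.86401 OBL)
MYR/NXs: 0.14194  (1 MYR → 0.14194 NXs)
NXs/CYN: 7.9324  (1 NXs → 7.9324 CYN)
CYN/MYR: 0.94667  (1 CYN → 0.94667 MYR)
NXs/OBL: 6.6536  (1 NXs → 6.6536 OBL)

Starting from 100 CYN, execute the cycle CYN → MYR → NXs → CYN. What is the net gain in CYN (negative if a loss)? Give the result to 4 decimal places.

6.5879

100 CYN × 0.94667 = 94.667 MYR
94.667 MYR × 0.14194 = 13.43703398 NXs
13.43703398 NXs × 7.9324 = 106.587928342952 CYN
Net change: 106.587928342952 − 100 = 6.587928342952 CYN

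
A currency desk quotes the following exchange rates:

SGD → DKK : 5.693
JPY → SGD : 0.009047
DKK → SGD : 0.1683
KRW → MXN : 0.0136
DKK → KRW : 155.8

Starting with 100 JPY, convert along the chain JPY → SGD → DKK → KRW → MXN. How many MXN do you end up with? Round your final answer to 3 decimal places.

10.913

100 JPY × 0.009047 = 0.9047 SGD
0.9047 SGD × 5.693 = 5.1504571 DKK
5.1504571 DKK × 155.8 = 802.44121618 KRW
802.44121618 KRW × 0.0136 = 10.913200540048 MXN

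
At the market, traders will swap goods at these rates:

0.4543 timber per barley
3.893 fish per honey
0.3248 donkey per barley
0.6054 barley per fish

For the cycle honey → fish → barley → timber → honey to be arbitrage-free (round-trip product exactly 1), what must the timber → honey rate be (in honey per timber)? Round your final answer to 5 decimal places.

Known legs of the cycle: 3.893 × 0.6054 × 0.4543 = 1.07070432546
For no arbitrage the full-cycle product must be 1, so the missing rate is 1 / 1.07070432546 ≈ 0.9339647.

0.93396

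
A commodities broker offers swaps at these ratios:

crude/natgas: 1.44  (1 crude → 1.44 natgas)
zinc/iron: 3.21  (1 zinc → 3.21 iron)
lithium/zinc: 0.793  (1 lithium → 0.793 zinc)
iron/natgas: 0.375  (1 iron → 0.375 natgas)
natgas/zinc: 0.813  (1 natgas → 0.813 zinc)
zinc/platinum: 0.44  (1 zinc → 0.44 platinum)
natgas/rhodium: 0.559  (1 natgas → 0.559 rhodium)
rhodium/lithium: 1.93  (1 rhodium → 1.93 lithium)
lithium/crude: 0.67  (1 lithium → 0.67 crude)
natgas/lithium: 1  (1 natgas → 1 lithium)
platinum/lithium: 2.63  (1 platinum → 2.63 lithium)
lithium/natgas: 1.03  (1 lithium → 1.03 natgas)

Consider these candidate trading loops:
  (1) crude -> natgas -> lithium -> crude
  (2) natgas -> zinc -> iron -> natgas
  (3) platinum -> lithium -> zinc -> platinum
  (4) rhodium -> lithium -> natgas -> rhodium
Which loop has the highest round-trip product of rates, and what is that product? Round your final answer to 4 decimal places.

1.1112

(1) 1.44 × 1 × 0.67 = 0.96480
(2) 0.813 × 3.21 × 0.375 = 0.97865
(3) 2.63 × 0.793 × 0.44 = 0.91766
(4) 1.93 × 1.03 × 0.559 = 1.11124
Highest is cycle (4) at 1.1112 (>1, arbitrage).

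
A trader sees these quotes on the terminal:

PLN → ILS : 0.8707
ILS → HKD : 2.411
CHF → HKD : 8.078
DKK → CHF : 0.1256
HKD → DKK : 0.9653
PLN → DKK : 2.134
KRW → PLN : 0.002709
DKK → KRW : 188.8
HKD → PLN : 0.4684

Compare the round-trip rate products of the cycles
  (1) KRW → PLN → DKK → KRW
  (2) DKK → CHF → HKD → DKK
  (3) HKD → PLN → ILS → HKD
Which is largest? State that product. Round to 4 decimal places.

1.0915

(1) 0.002709 × 2.134 × 188.8 = 1.09145
(2) 0.1256 × 8.078 × 0.9653 = 0.97939
(3) 0.4684 × 0.8707 × 2.411 = 0.98329
Highest is cycle (1) at 1.0915 (>1, arbitrage).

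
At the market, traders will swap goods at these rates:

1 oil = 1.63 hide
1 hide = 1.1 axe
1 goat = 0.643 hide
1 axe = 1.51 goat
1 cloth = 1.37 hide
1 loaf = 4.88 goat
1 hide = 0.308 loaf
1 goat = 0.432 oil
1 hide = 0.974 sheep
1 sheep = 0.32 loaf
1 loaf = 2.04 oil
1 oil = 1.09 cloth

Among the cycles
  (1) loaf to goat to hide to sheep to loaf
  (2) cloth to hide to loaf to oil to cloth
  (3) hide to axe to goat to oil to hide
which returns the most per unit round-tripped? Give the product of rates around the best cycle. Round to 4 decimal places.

1.1696

(1) 4.88 × 0.643 × 0.974 × 0.32 = 0.97800
(2) 1.37 × 0.308 × 2.04 × 1.09 = 0.93827
(3) 1.1 × 1.51 × 0.432 × 1.63 = 1.16961
Highest is cycle (3) at 1.1696 (>1, arbitrage).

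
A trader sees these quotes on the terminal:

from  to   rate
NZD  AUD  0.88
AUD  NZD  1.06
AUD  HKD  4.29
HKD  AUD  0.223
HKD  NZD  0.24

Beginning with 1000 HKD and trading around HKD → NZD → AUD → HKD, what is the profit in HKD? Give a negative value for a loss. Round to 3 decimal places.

-93.952

1000 HKD × 0.24 = 240 NZD
240 NZD × 0.88 = 211.2 AUD
211.2 AUD × 4.29 = 906.048 HKD
Net change: 906.048 − 1000 = -93.952 HKD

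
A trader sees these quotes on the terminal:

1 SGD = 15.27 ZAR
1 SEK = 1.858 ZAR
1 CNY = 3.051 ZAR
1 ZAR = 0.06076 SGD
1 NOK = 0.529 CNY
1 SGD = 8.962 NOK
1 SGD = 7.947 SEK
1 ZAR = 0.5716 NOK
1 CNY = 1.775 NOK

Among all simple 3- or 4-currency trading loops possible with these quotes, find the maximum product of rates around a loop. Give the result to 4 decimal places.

0.9226

CNY→ZAR→NOK→CNY: 3.051 × 0.5716 × 0.529 = 0.92255
SGD→SEK→ZAR→SGD: 7.947 × 1.858 × 0.06076 = 0.89715
CNY→ZAR→SGD→NOK→CNY: 3.051 × 0.06076 × 8.962 × 0.529 = 0.87886
Maximum is CNY→ZAR→NOK→CNY at 0.9226; no arbitrage — every cycle loses value.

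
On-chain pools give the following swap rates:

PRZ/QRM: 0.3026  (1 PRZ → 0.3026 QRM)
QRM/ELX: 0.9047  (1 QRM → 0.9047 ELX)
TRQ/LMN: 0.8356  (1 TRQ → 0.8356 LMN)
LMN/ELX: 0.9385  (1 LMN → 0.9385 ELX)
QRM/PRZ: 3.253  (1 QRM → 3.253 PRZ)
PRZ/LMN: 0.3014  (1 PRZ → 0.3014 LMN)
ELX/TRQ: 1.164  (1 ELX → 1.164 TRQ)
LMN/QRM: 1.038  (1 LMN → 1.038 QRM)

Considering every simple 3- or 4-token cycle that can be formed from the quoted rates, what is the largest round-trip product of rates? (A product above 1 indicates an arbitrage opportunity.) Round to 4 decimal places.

1.0177

QRM→PRZ→LMN→QRM: 3.253 × 0.3014 × 1.038 = 1.01771
QRM→ELX→TRQ→LMN→QRM: 0.9047 × 1.164 × 0.8356 × 1.038 = 0.91338
TRQ→LMN→ELX→TRQ: 0.8356 × 0.9385 × 1.164 = 0.91282
Maximum is QRM→PRZ→LMN→QRM at 1.0177; arbitrage exists.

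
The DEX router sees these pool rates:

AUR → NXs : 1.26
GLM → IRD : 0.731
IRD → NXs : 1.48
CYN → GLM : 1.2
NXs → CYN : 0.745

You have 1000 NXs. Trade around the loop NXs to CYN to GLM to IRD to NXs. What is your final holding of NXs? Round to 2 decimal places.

1000 NXs × 0.745 = 745 CYN
745 CYN × 1.2 = 894 GLM
894 GLM × 0.731 = 653.514 IRD
653.514 IRD × 1.48 = 967.20072 NXs

967.20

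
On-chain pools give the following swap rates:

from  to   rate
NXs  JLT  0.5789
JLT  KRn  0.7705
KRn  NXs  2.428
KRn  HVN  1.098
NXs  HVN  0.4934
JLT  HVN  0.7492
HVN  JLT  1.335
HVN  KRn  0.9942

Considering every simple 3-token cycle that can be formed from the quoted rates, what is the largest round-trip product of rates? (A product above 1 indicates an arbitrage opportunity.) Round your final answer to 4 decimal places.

1.1910

HVN→KRn→NXs→HVN: 0.9942 × 2.428 × 0.4934 = 1.19103
HVN→JLT→KRn→HVN: 1.335 × 0.7705 × 1.098 = 1.12942
JLT→KRn→NXs→JLT: 0.7705 × 2.428 × 0.5789 = 1.08299
Maximum is HVN→KRn→NXs→HVN at 1.1910; arbitrage exists.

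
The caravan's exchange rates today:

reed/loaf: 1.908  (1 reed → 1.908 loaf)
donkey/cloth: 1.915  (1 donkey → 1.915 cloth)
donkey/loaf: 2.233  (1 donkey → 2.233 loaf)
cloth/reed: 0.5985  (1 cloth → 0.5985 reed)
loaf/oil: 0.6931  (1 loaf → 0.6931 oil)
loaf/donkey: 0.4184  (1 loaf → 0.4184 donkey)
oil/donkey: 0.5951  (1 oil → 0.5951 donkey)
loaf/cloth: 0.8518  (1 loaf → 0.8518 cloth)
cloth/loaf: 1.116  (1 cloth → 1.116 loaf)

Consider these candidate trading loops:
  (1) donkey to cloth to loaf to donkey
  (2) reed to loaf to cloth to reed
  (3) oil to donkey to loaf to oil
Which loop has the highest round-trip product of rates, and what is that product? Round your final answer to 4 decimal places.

0.9727

(1) 1.915 × 1.116 × 0.4184 = 0.89418
(2) 1.908 × 0.8518 × 0.5985 = 0.97270
(3) 0.5951 × 2.233 × 0.6931 = 0.92103
Highest is cycle (2) at 0.9727 (≤1, no arbitrage).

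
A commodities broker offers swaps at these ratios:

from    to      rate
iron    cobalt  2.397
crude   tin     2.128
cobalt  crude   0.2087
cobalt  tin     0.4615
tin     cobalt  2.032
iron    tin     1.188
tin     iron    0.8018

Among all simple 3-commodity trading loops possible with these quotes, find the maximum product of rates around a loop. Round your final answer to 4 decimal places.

cobalt→crude→tin→cobalt: 0.2087 × 2.128 × 2.032 = 0.90244
cobalt→tin→iron→cobalt: 0.4615 × 0.8018 × 2.397 = 0.88696
Maximum is cobalt→crude→tin→cobalt at 0.9024; no arbitrage — every cycle loses value.

0.9024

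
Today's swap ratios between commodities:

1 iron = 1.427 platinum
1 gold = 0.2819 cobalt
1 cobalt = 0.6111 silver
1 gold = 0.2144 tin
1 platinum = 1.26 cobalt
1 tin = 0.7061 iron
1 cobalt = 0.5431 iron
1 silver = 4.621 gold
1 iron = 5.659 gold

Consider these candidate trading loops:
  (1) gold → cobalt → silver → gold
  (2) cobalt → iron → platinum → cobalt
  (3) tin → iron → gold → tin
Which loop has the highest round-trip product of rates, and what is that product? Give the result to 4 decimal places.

0.9765

(1) 0.2819 × 0.6111 × 4.621 = 0.79606
(2) 0.5431 × 1.427 × 1.26 = 0.97650
(3) 0.7061 × 5.659 × 0.2144 = 0.85670
Highest is cycle (2) at 0.9765 (≤1, no arbitrage).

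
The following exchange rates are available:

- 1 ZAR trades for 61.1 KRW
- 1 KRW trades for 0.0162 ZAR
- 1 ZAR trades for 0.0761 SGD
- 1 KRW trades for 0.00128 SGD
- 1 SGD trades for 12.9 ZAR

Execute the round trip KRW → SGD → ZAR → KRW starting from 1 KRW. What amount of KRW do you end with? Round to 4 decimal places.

1.0089

1 KRW × 0.00128 = 0.00128 SGD
0.00128 SGD × 12.9 = 0.016512 ZAR
0.016512 ZAR × 61.1 = 1.0088832 KRW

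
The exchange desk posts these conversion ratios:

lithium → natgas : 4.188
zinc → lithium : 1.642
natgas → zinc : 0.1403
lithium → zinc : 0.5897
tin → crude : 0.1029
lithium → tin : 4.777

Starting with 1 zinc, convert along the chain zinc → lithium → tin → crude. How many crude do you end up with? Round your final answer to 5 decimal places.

0.80713

1 zinc × 1.642 = 1.642 lithium
1.642 lithium × 4.777 = 7.843834 tin
7.843834 tin × 0.1029 = 0.8071305186 crude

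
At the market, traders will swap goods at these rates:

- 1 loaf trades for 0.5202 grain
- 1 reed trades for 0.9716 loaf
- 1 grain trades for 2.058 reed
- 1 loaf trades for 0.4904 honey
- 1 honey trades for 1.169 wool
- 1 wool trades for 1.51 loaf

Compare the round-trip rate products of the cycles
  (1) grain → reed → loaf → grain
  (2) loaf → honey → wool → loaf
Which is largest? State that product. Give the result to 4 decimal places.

1.0402

(1) 2.058 × 0.9716 × 0.5202 = 1.04017
(2) 0.4904 × 1.169 × 1.51 = 0.86565
Highest is cycle (1) at 1.0402 (>1, arbitrage).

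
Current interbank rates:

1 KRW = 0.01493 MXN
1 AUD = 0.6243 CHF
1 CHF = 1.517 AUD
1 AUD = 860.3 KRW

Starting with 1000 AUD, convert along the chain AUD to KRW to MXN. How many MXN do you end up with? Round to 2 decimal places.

12844.28

1000 AUD × 860.3 = 860300 KRW
860300 KRW × 0.01493 = 12844.279 MXN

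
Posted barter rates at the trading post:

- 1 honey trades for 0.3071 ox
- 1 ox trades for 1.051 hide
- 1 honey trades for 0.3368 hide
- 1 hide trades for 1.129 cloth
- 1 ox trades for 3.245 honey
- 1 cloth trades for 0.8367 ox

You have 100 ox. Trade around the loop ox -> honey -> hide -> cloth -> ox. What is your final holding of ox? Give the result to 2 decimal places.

103.24

100 ox × 3.245 = 324.5 honey
324.5 honey × 0.3368 = 109.2916 hide
109.2916 hide × 1.129 = 123.3902164 cloth
123.3902164 cloth × 0.8367 = 103.24059406188 ox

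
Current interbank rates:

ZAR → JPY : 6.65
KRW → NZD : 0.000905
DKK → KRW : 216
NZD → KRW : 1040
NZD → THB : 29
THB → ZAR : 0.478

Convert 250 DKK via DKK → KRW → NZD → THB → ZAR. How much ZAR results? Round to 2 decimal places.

677.44

250 DKK × 216 = 54000 KRW
54000 KRW × 0.000905 = 48.87 NZD
48.87 NZD × 29 = 1417.23 THB
1417.23 THB × 0.478 = 677.43594 ZAR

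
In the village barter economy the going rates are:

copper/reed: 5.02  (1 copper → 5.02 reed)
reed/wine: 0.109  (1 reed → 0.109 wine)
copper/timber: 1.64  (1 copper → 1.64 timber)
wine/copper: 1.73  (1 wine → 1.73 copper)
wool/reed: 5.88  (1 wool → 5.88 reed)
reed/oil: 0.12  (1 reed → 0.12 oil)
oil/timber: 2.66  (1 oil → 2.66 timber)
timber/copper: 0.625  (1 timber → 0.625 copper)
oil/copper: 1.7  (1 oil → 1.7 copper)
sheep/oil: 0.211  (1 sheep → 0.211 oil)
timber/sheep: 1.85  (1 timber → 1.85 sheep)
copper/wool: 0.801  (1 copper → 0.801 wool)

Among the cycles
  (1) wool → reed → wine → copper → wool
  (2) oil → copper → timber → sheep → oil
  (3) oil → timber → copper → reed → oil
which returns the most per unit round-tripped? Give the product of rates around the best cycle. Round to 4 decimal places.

(1) 5.88 × 0.109 × 1.73 × 0.801 = 0.88814
(2) 1.7 × 1.64 × 1.85 × 0.211 = 1.08830
(3) 2.66 × 0.625 × 5.02 × 0.12 = 1.00149
Highest is cycle (2) at 1.0883 (>1, arbitrage).

1.0883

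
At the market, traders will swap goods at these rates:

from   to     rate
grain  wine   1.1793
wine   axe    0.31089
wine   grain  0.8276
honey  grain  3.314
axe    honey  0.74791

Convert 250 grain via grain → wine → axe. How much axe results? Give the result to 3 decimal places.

91.658

250 grain × 1.1793 = 294.825 wine
294.825 wine × 0.31089 = 91.65814425 axe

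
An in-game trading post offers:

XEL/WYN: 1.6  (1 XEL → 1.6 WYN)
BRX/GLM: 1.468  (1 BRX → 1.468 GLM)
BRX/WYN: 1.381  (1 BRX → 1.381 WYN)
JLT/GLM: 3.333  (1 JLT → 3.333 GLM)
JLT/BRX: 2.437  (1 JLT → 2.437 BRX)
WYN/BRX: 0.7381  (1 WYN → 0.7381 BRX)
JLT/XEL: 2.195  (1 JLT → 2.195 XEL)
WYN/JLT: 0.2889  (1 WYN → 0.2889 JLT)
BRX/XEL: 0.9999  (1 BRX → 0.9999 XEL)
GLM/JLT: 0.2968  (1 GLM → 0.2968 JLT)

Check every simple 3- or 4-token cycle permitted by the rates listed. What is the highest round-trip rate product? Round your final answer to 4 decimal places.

BRX→XEL→WYN→BRX: 0.9999 × 1.6 × 0.7381 = 1.18084
BRX→XEL→WYN→JLT→BRX: 0.9999 × 1.6 × 0.2889 × 2.437 = 1.12637
BRX→GLM→JLT→BRX: 1.468 × 0.2968 × 2.437 = 1.06181
XEL→WYN→JLT→XEL: 1.6 × 0.2889 × 2.195 = 1.01462
BRX→WYN→JLT→BRX: 1.381 × 0.2889 × 2.437 = 0.97229
Maximum is BRX→XEL→WYN→BRX at 1.1808; arbitrage exists.

1.1808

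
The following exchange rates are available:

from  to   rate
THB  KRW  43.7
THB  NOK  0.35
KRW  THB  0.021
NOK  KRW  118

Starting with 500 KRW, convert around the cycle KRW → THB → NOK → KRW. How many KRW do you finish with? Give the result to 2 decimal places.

433.65

500 KRW × 0.021 = 10.5 THB
10.5 THB × 0.35 = 3.675 NOK
3.675 NOK × 118 = 433.65 KRW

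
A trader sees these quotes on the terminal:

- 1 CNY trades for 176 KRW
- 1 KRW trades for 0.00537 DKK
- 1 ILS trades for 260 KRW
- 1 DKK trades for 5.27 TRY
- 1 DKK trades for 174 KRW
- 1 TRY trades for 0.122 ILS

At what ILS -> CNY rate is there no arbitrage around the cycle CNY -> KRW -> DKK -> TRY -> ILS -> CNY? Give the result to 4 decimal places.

1.6457

Known legs of the cycle: 176 × 0.00537 × 5.27 × 0.122 = 0.6076554528
For no arbitrage the full-cycle product must be 1, so the missing rate is 1 / 0.6076554528 ≈ 1.645669.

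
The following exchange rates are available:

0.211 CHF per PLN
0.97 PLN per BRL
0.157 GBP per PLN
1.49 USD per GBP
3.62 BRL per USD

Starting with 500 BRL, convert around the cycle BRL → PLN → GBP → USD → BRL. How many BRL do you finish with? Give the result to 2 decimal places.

410.71

500 BRL × 0.97 = 485 PLN
485 PLN × 0.157 = 76.145 GBP
76.145 GBP × 1.49 = 113.45605 USD
113.45605 USD × 3.62 = 410.710901 BRL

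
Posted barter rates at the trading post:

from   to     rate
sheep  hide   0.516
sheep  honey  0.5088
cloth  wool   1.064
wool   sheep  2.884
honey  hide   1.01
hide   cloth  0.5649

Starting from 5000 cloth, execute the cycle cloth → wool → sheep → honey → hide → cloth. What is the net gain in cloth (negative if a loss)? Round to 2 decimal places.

5000 cloth × 1.064 = 5320 wool
5320 wool × 2.884 = 15342.88 sheep
15342.88 sheep × 0.5088 = 7806.457344 honey
7806.457344 honey × 1.01 = 7884.52191744 hide
7884.52191744 hide × 0.5649 = 4453.966431161856 cloth
Net change: 4453.966431161856 − 5000 = -546.033568838144 cloth

-546.03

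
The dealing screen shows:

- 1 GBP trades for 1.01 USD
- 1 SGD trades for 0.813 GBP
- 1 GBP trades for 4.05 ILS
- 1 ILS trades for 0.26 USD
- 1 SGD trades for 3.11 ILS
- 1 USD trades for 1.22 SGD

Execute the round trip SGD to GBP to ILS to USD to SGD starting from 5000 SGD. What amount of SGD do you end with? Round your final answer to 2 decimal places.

5000 SGD × 0.813 = 4065 GBP
4065 GBP × 4.05 = 16463.25 ILS
16463.25 ILS × 0.26 = 4280.445 USD
4280.445 USD × 1.22 = 5222.1429 SGD

5222.14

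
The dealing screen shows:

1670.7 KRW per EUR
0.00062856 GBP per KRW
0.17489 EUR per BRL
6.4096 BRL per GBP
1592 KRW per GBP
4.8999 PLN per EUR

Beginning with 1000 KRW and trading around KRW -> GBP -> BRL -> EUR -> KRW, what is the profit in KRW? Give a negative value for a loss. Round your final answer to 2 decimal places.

177.18

1000 KRW × 0.00062856 = 0.62856 GBP
0.62856 GBP × 6.4096 = 4.028818176 BRL
4.028818176 BRL × 0.17489 = 0.70460001080064 EUR
0.70460001080064 EUR × 1670.7 = 1177.175238044629248 KRW
Net change: 1177.175238044629248 − 1000 = 177.175238044629248 KRW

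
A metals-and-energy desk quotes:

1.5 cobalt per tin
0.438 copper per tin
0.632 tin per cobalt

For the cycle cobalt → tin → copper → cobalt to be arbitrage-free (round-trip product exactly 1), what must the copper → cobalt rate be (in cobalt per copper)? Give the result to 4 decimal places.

3.6125

Known legs of the cycle: 0.632 × 0.438 = 0.276816
For no arbitrage the full-cycle product must be 1, so the missing rate is 1 / 0.276816 ≈ 3.612508.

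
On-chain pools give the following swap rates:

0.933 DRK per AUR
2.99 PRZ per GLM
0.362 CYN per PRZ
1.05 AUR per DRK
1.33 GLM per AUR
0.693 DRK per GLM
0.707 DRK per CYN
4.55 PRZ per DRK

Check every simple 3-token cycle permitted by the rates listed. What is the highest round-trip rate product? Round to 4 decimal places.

1.1645

PRZ→CYN→DRK→PRZ: 0.362 × 0.707 × 4.55 = 1.16450
AUR→GLM→DRK→AUR: 1.33 × 0.693 × 1.05 = 0.96777
Maximum is PRZ→CYN→DRK→PRZ at 1.1645; arbitrage exists.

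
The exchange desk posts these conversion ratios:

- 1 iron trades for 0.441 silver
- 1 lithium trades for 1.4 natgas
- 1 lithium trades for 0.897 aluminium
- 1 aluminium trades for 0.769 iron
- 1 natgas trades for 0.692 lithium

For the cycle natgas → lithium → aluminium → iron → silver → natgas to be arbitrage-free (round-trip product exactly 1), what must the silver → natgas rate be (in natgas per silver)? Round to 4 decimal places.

Known legs of the cycle: 0.692 × 0.897 × 0.769 × 0.441 = 0.210505509396
For no arbitrage the full-cycle product must be 1, so the missing rate is 1 / 0.210505509396 ≈ 4.750469.

4.7505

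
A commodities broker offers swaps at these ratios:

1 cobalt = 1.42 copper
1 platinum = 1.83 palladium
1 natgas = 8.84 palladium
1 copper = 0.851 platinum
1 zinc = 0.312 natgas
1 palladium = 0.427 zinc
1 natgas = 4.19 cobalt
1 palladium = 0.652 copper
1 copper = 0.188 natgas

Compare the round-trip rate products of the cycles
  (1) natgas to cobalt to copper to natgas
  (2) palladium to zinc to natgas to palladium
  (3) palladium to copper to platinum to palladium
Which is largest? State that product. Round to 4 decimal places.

1.1777

(1) 4.19 × 1.42 × 0.188 = 1.11856
(2) 0.427 × 0.312 × 8.84 = 1.17770
(3) 0.652 × 0.851 × 1.83 = 1.01538
Highest is cycle (2) at 1.1777 (>1, arbitrage).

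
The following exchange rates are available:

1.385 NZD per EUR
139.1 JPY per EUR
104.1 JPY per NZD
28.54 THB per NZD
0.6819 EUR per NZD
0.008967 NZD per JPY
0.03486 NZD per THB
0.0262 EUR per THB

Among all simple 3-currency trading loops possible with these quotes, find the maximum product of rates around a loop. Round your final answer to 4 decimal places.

THB→EUR→NZD→THB: 0.0262 × 1.385 × 28.54 = 1.03563
JPY→NZD→EUR→JPY: 0.008967 × 0.6819 × 139.1 = 0.85054
Maximum is THB→EUR→NZD→THB at 1.0356; arbitrage exists.

1.0356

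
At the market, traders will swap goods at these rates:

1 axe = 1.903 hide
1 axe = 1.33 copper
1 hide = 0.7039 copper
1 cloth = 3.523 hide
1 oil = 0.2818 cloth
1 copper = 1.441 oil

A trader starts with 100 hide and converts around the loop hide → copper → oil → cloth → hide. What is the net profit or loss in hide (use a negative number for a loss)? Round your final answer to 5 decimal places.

0.69979

100 hide × 0.7039 = 70.39 copper
70.39 copper × 1.441 = 101.43199 oil
101.43199 oil × 0.2818 = 28.583534782 cloth
28.583534782 cloth × 3.523 = 100.699793036986 hide
Net change: 100.699793036986 − 100 = 0.699793036986 hide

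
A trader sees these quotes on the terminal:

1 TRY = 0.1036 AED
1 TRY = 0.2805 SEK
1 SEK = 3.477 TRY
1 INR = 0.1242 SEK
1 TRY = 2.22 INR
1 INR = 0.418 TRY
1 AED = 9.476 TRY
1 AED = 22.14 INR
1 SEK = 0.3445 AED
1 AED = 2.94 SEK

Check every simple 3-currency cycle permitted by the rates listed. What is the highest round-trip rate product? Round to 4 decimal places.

SEK→TRY→AED→SEK: 3.477 × 0.1036 × 2.94 = 1.05904
TRY→AED→INR→TRY: 0.1036 × 22.14 × 0.418 = 0.95877
SEK→TRY→INR→SEK: 3.477 × 2.22 × 0.1242 = 0.95869
SEK→AED→INR→SEK: 0.3445 × 22.14 × 0.1242 = 0.94730
SEK→AED→TRY→SEK: 0.3445 × 9.476 × 0.2805 = 0.91569
Maximum is SEK→TRY→AED→SEK at 1.0590; arbitrage exists.

1.0590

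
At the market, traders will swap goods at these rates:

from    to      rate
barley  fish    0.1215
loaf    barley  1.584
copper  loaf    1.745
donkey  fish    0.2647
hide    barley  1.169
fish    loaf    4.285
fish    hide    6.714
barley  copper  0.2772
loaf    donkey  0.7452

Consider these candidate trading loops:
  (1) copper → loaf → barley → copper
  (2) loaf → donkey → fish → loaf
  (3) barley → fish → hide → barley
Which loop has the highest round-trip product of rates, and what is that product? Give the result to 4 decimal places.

(1) 1.745 × 1.584 × 0.2772 = 0.76620
(2) 0.7452 × 0.2647 × 4.285 = 0.84524
(3) 0.1215 × 6.714 × 1.169 = 0.95361
Highest is cycle (3) at 0.9536 (≤1, no arbitrage).

0.9536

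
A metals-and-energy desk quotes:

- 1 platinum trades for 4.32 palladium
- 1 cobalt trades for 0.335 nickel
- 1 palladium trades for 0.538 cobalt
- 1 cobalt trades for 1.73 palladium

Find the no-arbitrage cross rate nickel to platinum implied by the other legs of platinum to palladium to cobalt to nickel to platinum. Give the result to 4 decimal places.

1.2844

Known legs of the cycle: 4.32 × 0.538 × 0.335 = 0.7785936
For no arbitrage the full-cycle product must be 1, so the missing rate is 1 / 0.7785936 ≈ 1.284367.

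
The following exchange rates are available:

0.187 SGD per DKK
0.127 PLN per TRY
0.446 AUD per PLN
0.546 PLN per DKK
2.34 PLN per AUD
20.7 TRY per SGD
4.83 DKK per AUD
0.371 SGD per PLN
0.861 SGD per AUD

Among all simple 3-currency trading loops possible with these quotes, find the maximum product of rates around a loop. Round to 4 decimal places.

1.1762

DKK→PLN→AUD→DKK: 0.546 × 0.446 × 4.83 = 1.17618
SGD→TRY→PLN→SGD: 20.7 × 0.127 × 0.371 = 0.97532
Maximum is DKK→PLN→AUD→DKK at 1.1762; arbitrage exists.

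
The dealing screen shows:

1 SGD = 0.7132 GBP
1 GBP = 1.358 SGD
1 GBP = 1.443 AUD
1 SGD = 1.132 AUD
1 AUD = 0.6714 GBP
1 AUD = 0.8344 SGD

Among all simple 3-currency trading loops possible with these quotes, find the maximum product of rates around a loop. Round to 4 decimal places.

1.0321

SGD→AUD→GBP→SGD: 1.132 × 0.6714 × 1.358 = 1.03211
SGD→GBP→AUD→SGD: 0.7132 × 1.443 × 0.8344 = 0.85872
Maximum is SGD→AUD→GBP→SGD at 1.0321; arbitrage exists.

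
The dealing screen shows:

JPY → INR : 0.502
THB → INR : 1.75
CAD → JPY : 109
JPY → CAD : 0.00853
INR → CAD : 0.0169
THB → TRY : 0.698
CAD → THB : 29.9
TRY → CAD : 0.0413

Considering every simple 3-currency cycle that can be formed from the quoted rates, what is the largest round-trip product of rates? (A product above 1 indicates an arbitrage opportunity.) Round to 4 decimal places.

0.9247

CAD→JPY→INR→CAD: 109 × 0.502 × 0.0169 = 0.92473
THB→INR→CAD→THB: 1.75 × 0.0169 × 29.9 = 0.88429
THB→TRY→CAD→THB: 0.698 × 0.0413 × 29.9 = 0.86194
Maximum is CAD→JPY→INR→CAD at 0.9247; no arbitrage — every cycle loses value.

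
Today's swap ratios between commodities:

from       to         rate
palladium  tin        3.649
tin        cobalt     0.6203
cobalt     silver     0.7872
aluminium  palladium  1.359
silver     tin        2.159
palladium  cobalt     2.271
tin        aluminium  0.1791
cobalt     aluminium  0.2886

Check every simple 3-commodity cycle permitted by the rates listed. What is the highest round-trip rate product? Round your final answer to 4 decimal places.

1.0542

cobalt→silver→tin→cobalt: 0.7872 × 2.159 × 0.6203 = 1.05424
palladium→cobalt→aluminium→palladium: 2.271 × 0.2886 × 1.359 = 0.89070
palladium→tin→aluminium→palladium: 3.649 × 0.1791 × 1.359 = 0.88816
Maximum is cobalt→silver→tin→cobalt at 1.0542; arbitrage exists.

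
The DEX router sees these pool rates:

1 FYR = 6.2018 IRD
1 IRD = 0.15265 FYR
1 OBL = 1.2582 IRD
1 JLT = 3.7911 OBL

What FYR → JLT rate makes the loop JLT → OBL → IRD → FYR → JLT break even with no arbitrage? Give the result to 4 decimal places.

Known legs of the cycle: 3.7911 × 1.2582 × 0.15265 = 0.728134702353
For no arbitrage the full-cycle product must be 1, so the missing rate is 1 / 0.728134702353 ≈ 1.373372.

1.3734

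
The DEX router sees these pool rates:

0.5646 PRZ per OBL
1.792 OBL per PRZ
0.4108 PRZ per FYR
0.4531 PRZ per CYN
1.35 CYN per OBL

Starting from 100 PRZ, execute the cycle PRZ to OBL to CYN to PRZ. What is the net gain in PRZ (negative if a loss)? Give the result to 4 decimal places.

9.6140

100 PRZ × 1.792 = 179.2 OBL
179.2 OBL × 1.35 = 241.92 CYN
241.92 CYN × 0.4531 = 109.613952 PRZ
Net change: 109.613952 − 100 = 9.613952 PRZ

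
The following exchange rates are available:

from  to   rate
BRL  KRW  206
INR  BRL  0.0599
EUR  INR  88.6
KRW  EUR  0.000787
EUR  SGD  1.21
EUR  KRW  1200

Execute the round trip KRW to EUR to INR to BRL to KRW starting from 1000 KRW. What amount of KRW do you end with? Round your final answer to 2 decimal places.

1000 KRW × 0.000787 = 0.787 EUR
0.787 EUR × 88.6 = 69.7282 INR
69.7282 INR × 0.0599 = 4.17671918 BRL
4.17671918 BRL × 206 = 860.40415108 KRW

860.40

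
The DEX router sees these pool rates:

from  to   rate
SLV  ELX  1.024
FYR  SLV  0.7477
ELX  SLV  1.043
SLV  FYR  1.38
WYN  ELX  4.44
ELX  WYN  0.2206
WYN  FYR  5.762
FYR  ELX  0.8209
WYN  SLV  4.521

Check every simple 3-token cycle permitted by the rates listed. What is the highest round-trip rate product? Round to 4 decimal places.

FYR→ELX→SLV→FYR: 0.8209 × 1.043 × 1.38 = 1.18155
FYR→ELX→WYN→FYR: 0.8209 × 0.2206 × 5.762 = 1.04344
WYN→SLV→ELX→WYN: 4.521 × 1.024 × 0.2206 = 1.02127
Maximum is FYR→ELX→SLV→FYR at 1.1816; arbitrage exists.

1.1816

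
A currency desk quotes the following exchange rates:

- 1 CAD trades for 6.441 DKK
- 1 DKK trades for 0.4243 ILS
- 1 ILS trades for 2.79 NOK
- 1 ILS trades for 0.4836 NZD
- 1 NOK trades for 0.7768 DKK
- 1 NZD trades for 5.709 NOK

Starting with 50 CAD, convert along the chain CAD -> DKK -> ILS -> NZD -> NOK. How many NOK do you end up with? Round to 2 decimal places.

377.26

50 CAD × 6.441 = 322.05 DKK
322.05 DKK × 0.4243 = 136.645815 ILS
136.645815 ILS × 0.4836 = 66.081916134 NZD
66.081916134 NZD × 5.709 = 377.261659209006 NOK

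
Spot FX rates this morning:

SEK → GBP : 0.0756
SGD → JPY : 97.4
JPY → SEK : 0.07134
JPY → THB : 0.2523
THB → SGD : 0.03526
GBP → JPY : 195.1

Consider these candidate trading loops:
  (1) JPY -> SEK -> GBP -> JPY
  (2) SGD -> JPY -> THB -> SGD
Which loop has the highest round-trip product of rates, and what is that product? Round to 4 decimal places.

1.0522

(1) 0.07134 × 0.0756 × 195.1 = 1.05223
(2) 97.4 × 0.2523 × 0.03526 = 0.86648
Highest is cycle (1) at 1.0522 (>1, arbitrage).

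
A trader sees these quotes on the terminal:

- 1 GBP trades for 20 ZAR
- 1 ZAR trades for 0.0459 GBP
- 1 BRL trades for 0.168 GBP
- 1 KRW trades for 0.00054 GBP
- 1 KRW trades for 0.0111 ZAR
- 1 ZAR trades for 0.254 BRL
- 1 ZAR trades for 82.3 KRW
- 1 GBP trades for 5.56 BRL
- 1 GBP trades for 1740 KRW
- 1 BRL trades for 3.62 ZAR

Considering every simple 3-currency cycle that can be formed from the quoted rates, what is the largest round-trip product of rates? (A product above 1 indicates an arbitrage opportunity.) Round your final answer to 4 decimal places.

ZAR→GBP→BRL→ZAR: 0.0459 × 5.56 × 3.62 = 0.92384
KRW→GBP→ZAR→KRW: 0.00054 × 20 × 82.3 = 0.88884
KRW→ZAR→GBP→KRW: 0.0111 × 0.0459 × 1740 = 0.88651
ZAR→BRL→GBP→ZAR: 0.254 × 0.168 × 20 = 0.85344
Maximum is ZAR→GBP→BRL→ZAR at 0.9238; no arbitrage — every cycle loses value.

0.9238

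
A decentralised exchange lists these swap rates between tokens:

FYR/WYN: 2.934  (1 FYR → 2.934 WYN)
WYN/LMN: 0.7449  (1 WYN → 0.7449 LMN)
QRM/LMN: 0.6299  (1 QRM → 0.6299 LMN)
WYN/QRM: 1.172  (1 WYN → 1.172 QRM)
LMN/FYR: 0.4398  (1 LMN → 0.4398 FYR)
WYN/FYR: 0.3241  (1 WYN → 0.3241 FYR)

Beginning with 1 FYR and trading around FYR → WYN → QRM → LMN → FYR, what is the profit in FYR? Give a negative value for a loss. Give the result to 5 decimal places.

1 FYR × 2.934 = 2.934 WYN
2.934 WYN × 1.172 = 3.438648 QRM
3.438648 QRM × 0.6299 = 2.1660043752 LMN
2.1660043752 LMN × 0.4398 = 0.95260872421296 FYR
Net change: 0.95260872421296 − 1 = -0.04739127578704 FYR

-0.04739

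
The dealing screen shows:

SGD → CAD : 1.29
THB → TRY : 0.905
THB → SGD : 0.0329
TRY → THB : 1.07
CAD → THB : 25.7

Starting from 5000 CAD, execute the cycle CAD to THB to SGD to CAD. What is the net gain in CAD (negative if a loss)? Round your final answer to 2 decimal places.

5000 CAD × 25.7 = 128500 THB
128500 THB × 0.0329 = 4227.65 SGD
4227.65 SGD × 1.29 = 5453.6685 CAD
Net change: 5453.6685 − 5000 = 453.6685 CAD

453.67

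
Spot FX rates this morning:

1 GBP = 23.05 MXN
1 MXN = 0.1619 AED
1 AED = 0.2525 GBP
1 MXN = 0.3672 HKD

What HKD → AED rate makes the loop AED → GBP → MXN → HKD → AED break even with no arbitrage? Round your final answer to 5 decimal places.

0.46791

Known legs of the cycle: 0.2525 × 23.05 × 0.3672 = 2.1371499
For no arbitrage the full-cycle product must be 1, so the missing rate is 1 / 2.1371499 ≈ 0.4679129.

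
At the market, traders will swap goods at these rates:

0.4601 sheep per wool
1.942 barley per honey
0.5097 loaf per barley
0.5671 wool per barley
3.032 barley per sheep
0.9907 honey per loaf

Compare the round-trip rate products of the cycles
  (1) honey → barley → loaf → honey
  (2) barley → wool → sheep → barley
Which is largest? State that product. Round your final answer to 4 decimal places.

0.9806

(1) 1.942 × 0.5097 × 0.9907 = 0.98063
(2) 0.5671 × 0.4601 × 3.032 = 0.79112
Highest is cycle (1) at 0.9806 (≤1, no arbitrage).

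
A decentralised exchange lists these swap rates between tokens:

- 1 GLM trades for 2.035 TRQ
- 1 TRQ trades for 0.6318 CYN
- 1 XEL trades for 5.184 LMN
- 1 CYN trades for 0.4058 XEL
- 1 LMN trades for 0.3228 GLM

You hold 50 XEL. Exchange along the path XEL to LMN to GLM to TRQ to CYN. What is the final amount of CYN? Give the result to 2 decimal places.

50 XEL × 5.184 = 259.2 LMN
259.2 LMN × 0.3228 = 83.66976 GLM
83.66976 GLM × 2.035 = 170.2679616 TRQ
170.2679616 TRQ × 0.6318 = 107.57529813888 CYN

107.58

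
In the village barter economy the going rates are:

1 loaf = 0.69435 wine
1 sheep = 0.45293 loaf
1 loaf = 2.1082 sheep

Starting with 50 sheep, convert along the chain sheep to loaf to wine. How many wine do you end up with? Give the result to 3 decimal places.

15.725

50 sheep × 0.45293 = 22.6465 loaf
22.6465 loaf × 0.69435 = 15.724597275 wine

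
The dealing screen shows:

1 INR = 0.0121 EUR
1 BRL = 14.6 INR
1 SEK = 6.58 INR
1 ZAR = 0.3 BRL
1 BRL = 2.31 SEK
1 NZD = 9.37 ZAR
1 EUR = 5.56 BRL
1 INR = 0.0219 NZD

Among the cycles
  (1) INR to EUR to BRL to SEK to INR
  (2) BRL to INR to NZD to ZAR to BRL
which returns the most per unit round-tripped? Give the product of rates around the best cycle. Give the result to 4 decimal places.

(1) 0.0121 × 5.56 × 2.31 × 6.58 = 1.02258
(2) 14.6 × 0.0219 × 9.37 × 0.3 = 0.89879
Highest is cycle (1) at 1.0226 (>1, arbitrage).

1.0226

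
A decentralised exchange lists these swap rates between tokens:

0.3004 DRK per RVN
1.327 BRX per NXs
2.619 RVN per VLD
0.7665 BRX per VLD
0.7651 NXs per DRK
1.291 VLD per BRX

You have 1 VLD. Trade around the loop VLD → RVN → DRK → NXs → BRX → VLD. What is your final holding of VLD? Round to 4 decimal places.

1.0312

1 VLD × 2.619 = 2.619 RVN
2.619 RVN × 0.3004 = 0.7867476 DRK
0.7867476 DRK × 0.7651 = 0.60194058876 NXs
0.60194058876 NXs × 1.327 = 0.79877516128452 BRX
0.79877516128452 BRX × 1.291 = 1.03121873321831532 VLD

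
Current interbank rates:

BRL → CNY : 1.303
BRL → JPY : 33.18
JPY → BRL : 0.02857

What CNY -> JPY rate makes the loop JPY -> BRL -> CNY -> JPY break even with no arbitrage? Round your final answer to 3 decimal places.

Known legs of the cycle: 0.02857 × 1.303 = 0.03722671
For no arbitrage the full-cycle product must be 1, so the missing rate is 1 / 0.03722671 ≈ 26.86243.

26.862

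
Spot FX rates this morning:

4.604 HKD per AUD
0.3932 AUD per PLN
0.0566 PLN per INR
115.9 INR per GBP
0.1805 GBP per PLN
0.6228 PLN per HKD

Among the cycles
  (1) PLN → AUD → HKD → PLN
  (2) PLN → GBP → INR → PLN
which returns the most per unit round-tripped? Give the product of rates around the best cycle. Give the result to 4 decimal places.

(1) 0.3932 × 4.604 × 0.6228 = 1.12745
(2) 0.1805 × 115.9 × 0.0566 = 1.18407
Highest is cycle (2) at 1.1841 (>1, arbitrage).

1.1841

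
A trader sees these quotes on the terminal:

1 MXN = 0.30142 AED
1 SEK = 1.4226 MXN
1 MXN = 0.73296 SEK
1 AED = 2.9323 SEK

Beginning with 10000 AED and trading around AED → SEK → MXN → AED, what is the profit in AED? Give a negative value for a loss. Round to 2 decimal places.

2573.71

10000 AED × 2.9323 = 29323 SEK
29323 SEK × 1.4226 = 41714.8998 MXN
41714.8998 MXN × 0.30142 = 12573.705097716 AED
Net change: 12573.705097716 − 10000 = 2573.705097716 AED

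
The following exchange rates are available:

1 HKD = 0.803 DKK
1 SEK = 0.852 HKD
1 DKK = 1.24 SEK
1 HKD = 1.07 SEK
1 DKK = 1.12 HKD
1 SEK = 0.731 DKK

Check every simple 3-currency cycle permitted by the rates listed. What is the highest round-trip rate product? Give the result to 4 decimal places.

DKK→HKD→SEK→DKK: 1.12 × 1.07 × 0.731 = 0.87603
DKK→SEK→HKD→DKK: 1.24 × 0.852 × 0.803 = 0.84835
Maximum is DKK→HKD→SEK→DKK at 0.8760; no arbitrage — every cycle loses value.

0.8760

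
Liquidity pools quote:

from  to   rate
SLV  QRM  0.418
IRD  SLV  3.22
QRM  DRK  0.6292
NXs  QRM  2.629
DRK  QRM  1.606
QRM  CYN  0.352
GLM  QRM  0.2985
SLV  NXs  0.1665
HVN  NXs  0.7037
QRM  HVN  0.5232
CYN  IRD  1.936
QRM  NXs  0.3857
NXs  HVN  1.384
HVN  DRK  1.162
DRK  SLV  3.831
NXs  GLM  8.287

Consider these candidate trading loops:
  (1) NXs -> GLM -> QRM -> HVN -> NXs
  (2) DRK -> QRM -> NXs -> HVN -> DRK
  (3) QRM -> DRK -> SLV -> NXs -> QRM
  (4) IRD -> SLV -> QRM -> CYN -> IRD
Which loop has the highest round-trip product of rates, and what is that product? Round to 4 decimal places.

(1) 8.287 × 0.2985 × 0.5232 × 0.7037 = 0.91075
(2) 1.606 × 0.3857 × 1.384 × 1.162 = 0.99618
(3) 0.6292 × 3.831 × 0.1665 × 2.629 = 1.05513
(4) 3.22 × 0.418 × 0.352 × 1.936 = 0.91723
Highest is cycle (3) at 1.0551 (>1, arbitrage).

1.0551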